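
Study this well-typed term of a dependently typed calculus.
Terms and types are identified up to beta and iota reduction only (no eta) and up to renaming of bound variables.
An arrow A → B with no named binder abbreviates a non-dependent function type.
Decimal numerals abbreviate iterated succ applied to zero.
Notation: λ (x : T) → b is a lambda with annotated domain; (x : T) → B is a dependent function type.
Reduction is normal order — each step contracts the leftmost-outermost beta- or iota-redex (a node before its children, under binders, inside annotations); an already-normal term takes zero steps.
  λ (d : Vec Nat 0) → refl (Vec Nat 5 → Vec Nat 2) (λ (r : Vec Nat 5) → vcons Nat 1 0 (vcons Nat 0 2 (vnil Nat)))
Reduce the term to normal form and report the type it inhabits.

normal form:
  λ (d : Vec Nat 0) → refl (Vec Nat 5 → Vec Nat 2) (λ (r : Vec Nat 5) → vcons Nat 1 0 (vcons Nat 0 2 (vnil Nat)))
the term's type:
  Vec Nat 0 → Eq (Vec Nat 5 → Vec Nat 2) (λ (d : Vec Nat 5) → vcons Nat 1 0 (vcons Nat 0 2 (vnil Nat))) (λ (r : Vec Nat 5) → vcons Nat 1 0 (vcons Nat 0 2 (vnil Nat)))


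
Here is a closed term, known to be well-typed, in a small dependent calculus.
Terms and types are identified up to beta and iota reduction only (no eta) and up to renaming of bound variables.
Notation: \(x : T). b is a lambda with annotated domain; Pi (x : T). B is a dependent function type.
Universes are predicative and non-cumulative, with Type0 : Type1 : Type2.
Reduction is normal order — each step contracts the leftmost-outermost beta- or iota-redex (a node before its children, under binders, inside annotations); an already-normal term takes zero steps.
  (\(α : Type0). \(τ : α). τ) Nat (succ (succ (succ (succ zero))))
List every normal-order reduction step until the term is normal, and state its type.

normal-order reduction sequence:
  (\(α : Type0). \(τ : α). τ) Nat (succ (succ (succ (succ zero))))
  ~> (\(α : Nat). α) (succ (succ (succ (succ zero))))
  ~> succ (succ (succ (succ zero)))
type:
  Nat


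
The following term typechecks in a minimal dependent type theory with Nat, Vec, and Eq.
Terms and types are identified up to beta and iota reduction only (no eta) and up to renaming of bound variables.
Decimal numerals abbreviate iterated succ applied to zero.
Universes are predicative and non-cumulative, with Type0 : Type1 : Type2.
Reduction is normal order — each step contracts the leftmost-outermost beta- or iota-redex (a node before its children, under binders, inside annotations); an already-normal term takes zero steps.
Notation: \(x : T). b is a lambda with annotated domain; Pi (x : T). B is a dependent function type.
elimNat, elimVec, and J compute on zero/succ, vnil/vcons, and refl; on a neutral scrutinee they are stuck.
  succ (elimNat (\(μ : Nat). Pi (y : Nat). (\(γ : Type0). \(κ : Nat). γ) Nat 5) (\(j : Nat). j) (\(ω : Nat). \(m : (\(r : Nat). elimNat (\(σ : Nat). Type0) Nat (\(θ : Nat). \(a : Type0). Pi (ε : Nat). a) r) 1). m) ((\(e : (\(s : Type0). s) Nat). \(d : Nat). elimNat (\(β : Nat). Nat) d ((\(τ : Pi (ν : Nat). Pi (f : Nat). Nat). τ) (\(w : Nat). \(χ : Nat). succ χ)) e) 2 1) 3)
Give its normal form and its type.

normal form:
  4
type:
  Nat


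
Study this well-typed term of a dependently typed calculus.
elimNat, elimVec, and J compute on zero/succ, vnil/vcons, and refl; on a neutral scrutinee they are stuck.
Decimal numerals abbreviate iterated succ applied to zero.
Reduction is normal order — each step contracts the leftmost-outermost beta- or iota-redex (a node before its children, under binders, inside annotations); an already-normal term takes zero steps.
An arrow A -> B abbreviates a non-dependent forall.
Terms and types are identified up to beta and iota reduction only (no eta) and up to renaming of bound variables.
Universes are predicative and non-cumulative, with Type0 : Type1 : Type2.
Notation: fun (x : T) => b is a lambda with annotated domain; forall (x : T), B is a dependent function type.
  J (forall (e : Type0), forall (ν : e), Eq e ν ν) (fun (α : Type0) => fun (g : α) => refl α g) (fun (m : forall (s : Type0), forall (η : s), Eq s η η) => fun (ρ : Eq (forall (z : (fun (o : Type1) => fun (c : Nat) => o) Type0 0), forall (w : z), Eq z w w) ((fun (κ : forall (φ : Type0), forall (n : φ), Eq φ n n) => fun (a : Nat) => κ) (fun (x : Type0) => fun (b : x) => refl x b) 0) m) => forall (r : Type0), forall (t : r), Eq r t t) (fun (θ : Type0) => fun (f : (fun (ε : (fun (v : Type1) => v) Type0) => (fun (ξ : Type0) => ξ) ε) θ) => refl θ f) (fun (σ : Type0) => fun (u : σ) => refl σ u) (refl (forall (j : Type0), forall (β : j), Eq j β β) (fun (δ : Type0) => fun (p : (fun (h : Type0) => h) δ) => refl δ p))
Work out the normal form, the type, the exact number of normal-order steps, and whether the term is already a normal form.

resulting normal form:
  fun (e : Type0) => fun (ν : e) => refl e ν
inferred type:
  forall (e : Type0), forall (ν : e), Eq e ν ν
normal-order step count: 3
started in normal form: no
first redex: a J iota-redex


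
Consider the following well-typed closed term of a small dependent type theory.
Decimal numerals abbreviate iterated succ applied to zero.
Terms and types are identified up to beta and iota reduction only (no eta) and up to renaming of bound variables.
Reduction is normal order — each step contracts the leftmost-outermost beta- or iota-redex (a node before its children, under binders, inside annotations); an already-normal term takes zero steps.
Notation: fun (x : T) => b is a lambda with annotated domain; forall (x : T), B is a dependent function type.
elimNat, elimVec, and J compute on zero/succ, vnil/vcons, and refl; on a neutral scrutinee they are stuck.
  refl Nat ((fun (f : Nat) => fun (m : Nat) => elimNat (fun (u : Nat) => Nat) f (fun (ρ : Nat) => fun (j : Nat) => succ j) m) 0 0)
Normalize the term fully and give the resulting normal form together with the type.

reduced normal form:
  refl Nat 0
type:
  Eq Nat 0 0


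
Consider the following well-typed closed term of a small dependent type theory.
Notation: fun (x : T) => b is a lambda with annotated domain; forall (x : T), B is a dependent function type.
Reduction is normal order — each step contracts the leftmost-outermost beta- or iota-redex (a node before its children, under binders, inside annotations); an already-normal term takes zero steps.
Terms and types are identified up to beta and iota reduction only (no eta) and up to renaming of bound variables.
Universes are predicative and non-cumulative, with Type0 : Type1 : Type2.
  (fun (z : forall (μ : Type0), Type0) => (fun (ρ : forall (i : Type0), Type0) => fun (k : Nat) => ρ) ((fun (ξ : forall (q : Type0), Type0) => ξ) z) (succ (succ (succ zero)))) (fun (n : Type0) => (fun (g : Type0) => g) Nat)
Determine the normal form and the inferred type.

resulting normal form:
  fun (z : Type0) => Nat
type:
  forall (z : Type0), Type0


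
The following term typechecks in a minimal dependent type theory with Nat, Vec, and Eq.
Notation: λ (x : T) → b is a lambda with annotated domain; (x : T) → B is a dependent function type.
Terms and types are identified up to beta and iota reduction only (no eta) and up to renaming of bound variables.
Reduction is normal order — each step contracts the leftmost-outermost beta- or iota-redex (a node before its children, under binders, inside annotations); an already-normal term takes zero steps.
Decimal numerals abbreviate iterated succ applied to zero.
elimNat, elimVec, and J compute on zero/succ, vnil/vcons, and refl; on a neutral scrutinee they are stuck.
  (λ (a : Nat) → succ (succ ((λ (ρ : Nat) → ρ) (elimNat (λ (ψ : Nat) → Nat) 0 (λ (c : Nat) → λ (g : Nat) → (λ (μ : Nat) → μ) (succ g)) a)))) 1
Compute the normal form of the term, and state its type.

resulting normal form:
  3
type:
  Nat
observation: the leftmost-outermost redex is a beta-redex, and normalization takes 7 steps.


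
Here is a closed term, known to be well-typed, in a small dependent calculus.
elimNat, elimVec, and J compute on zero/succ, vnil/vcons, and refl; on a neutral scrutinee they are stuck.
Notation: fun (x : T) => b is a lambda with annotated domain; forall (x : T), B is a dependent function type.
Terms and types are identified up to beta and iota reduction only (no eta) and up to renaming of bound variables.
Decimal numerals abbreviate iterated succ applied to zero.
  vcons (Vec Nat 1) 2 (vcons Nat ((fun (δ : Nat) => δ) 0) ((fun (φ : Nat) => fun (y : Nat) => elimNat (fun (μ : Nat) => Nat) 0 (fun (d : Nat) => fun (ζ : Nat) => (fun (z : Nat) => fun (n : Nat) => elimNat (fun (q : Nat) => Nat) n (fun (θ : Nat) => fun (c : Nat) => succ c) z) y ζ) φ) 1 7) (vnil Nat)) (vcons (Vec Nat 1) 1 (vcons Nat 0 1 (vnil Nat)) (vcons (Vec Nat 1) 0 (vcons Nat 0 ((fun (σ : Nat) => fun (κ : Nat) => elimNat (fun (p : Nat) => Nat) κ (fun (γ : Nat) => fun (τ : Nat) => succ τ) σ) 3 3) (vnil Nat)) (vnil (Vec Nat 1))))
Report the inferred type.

type:
  Vec (Vec Nat 1) 3


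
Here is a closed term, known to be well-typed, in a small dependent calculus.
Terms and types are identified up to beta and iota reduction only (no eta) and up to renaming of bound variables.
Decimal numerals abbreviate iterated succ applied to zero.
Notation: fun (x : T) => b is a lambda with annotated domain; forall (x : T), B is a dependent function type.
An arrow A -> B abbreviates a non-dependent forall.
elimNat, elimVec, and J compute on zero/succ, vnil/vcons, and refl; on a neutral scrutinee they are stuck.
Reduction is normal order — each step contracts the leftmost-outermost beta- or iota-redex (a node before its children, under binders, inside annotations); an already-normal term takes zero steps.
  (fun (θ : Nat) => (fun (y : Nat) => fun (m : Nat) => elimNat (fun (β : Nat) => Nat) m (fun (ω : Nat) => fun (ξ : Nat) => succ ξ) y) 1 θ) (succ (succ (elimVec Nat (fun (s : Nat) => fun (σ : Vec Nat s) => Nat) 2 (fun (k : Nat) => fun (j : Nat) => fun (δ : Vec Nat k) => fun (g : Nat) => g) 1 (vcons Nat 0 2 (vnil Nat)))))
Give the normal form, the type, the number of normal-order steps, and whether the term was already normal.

reduced normal form:
  5
the term's type:
  Nat
normal-order step count: 13
started in normal form: no
first redex: a beta-redex


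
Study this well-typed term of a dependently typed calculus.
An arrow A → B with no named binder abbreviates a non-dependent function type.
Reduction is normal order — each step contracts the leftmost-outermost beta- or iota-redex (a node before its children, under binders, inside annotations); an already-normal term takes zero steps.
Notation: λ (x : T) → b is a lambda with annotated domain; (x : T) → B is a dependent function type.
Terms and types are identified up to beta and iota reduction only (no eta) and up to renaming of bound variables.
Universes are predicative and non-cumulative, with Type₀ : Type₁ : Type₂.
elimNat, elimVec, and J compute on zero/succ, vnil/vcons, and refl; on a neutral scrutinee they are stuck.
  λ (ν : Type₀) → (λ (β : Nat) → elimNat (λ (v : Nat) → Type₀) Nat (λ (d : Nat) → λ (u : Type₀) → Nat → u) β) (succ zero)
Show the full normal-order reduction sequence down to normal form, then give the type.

reduction (normal order):
  λ (ν : Type₀) → (λ (β : Nat) → elimNat (λ (v : Nat) → Type₀) Nat (λ (d : Nat) → λ (u : Type₀) → Nat → u) β) (succ zero)
  ~> λ (ν : Type₀) → elimNat (λ (β : Nat) → Type₀) Nat (λ (v : Nat) → λ (d : Type₀) → Nat → d) (succ zero)
  ~> λ (ν : Type₀) → (λ (β : Nat) → λ (v : Type₀) → Nat → v) zero (elimNat (λ (d : Nat) → Type₀) Nat (λ (u : Nat) → λ (σ : Type₀) → Nat → σ) zero)
  ~> λ (ν : Type₀) → (λ (β : Type₀) → Nat → β) (elimNat (λ (v : Nat) → Type₀) Nat (λ (d : Nat) → λ (u : Type₀) → Nat → u) zero)
  ~> λ (ν : Type₀) → Nat → elimNat (λ (β : Nat) → Type₀) Nat (λ (v : Nat) → λ (d : Type₀) → Nat → d) zero
  ~> λ (ν : Type₀) → Nat → Nat
the term's type:
  Type₀ → Type₀


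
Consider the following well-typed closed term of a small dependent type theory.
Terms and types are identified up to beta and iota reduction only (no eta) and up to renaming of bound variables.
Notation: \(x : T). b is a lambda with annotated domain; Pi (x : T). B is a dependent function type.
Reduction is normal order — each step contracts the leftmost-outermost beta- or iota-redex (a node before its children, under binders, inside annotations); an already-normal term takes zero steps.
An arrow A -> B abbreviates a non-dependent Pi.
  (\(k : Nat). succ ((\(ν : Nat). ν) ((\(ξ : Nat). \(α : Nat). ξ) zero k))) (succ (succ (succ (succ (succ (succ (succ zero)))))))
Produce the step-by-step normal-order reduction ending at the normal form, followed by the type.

normal-order reduction:
  (\(k : Nat). succ ((\(ν : Nat). ν) ((\(ξ : Nat). \(α : Nat). ξ) zero k))) (succ (succ (succ (succ (succ (succ (succ zero)))))))
  ~> succ ((\(k : Nat). k) ((\(ν : Nat). \(ξ : Nat). ν) zero (succ (succ (succ (succ (succ (succ (succ zero)))))))))
  ~> succ ((\(k : Nat). \(ν : Nat). k) zero (succ (succ (succ (succ (succ (succ (succ zero))))))))
  ~> succ ((\(k : Nat). zero) (succ (succ (succ (succ (succ (succ (succ zero))))))))
  ~> succ zero
inferred type:
  Nat


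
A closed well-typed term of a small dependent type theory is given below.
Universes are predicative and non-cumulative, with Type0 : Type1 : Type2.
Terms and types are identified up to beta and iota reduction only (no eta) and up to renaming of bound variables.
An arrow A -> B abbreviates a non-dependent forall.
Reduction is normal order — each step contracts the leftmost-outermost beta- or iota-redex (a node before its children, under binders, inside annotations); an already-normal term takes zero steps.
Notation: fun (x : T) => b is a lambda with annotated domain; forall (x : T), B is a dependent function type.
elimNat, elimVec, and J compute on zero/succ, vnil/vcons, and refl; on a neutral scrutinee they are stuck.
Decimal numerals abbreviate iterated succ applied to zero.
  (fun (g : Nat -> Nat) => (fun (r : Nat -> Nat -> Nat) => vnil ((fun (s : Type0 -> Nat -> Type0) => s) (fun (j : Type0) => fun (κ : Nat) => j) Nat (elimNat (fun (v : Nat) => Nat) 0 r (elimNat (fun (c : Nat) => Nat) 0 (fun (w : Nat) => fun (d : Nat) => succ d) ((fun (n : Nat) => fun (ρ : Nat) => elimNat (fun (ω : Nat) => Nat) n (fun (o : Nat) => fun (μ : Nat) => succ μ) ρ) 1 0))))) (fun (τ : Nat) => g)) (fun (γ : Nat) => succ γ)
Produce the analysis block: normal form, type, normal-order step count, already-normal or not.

resulting normal form:
  vnil Nat
type:
  Vec Nat 0
reduction steps (normal order): 5
started in normal form: no
first contracted redex: a beta-redex


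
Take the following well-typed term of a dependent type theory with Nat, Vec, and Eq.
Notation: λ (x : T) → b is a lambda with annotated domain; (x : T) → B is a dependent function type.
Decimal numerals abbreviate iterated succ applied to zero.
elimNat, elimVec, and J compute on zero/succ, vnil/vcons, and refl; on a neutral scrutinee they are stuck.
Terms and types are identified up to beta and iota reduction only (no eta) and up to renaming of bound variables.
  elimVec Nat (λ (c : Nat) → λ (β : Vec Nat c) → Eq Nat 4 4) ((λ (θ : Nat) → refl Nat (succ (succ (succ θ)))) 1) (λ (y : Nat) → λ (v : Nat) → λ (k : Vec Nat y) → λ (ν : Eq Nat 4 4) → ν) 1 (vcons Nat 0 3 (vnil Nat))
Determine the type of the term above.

inferred type:
  Eq Nat 4 4


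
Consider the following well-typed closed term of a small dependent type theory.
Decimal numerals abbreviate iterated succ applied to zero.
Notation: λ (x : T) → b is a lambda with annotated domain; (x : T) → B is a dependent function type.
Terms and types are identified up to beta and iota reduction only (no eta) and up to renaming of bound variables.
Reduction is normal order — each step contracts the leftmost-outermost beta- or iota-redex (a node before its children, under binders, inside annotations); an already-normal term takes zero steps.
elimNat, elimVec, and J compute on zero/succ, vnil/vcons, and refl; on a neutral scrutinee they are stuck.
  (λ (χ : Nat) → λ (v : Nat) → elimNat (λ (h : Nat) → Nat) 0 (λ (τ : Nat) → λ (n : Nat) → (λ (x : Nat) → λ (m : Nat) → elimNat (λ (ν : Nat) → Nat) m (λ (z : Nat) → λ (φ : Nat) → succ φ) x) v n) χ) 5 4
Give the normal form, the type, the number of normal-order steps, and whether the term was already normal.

reduced normal form:
  20
type:
  Nat
reduction steps (normal order): 93
already normal: no
first redex: a beta-redex


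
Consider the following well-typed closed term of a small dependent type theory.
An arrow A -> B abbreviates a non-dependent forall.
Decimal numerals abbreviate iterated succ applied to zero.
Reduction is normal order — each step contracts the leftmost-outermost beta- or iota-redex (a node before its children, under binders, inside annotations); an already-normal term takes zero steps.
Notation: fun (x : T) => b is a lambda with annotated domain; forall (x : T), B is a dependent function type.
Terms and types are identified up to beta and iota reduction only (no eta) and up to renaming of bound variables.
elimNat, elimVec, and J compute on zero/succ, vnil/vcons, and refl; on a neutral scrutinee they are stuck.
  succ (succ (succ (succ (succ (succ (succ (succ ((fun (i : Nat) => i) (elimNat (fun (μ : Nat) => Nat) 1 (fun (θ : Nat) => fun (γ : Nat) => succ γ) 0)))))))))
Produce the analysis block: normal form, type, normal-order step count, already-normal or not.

resulting normal form:
  9
inferred type:
  Nat
steps to reach normal form (normal order): 2
started in normal form: no
first redex: a beta-redex


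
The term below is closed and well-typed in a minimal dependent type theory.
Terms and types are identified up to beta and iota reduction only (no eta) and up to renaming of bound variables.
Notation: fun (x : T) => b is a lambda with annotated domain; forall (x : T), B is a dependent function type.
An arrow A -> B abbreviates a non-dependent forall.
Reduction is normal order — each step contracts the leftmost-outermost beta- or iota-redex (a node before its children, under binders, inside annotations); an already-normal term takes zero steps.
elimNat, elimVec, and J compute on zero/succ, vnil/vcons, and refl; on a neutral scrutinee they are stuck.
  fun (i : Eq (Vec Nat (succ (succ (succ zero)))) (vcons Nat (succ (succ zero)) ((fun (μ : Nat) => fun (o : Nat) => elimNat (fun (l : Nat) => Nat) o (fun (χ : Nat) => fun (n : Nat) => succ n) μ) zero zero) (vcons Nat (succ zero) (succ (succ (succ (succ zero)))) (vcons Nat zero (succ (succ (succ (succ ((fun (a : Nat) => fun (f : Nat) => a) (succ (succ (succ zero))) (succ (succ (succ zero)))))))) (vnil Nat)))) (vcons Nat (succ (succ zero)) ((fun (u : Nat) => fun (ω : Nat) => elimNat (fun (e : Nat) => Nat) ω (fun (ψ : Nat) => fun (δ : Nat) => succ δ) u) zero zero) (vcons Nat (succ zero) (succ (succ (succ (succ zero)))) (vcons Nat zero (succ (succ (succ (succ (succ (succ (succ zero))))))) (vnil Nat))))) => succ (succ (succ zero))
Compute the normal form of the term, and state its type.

reduced normal form:
  fun (i : Eq (Vec Nat (succ (succ (succ zero)))) (vcons Nat (succ (succ zero)) zero (vcons Nat (succ zero) (succ (succ (succ (succ zero)))) (vcons Nat zero (succ (succ (succ (succ (succ (succ (succ zero))))))) (vnil Nat)))) (vcons Nat (succ (succ zero)) zero (vcons Nat (succ zero) (succ (succ (succ (succ zero)))) (vcons Nat zero (succ (succ (succ (succ (succ (succ (succ zero))))))) (vnil Nat))))) => succ (succ (succ zero))
the term's type:
  Eq (Vec Nat (succ (succ (succ zero)))) (vcons Nat (succ (succ zero)) zero (vcons Nat (succ zero) (succ (succ (succ (succ zero)))) (vcons Nat zero (succ (succ (succ (succ (succ (succ (succ zero))))))) (vnil Nat)))) (vcons Nat (succ (succ zero)) zero (vcons Nat (succ zero) (succ (succ (succ (succ zero)))) (vcons Nat zero (succ (succ (succ (succ (succ (succ (succ zero))))))) (vnil Nat)))) -> Nat
observation: 8 normal-order steps separate the term from its normal form.


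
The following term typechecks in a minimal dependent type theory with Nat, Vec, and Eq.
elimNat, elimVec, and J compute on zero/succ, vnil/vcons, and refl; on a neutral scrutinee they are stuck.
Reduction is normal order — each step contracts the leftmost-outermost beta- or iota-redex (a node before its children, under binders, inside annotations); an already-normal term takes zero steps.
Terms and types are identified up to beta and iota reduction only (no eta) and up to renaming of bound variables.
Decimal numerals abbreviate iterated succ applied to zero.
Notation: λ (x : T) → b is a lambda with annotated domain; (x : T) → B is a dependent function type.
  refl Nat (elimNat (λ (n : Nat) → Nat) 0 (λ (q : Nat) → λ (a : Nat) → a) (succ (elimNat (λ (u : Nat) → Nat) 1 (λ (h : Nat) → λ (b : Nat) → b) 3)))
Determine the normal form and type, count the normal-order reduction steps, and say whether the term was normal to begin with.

reduced normal form:
  refl Nat 0
inferred type:
  Eq Nat 0 0
reduction steps (normal order): 17
already normal: no
first redex: an elimNat iota-redex


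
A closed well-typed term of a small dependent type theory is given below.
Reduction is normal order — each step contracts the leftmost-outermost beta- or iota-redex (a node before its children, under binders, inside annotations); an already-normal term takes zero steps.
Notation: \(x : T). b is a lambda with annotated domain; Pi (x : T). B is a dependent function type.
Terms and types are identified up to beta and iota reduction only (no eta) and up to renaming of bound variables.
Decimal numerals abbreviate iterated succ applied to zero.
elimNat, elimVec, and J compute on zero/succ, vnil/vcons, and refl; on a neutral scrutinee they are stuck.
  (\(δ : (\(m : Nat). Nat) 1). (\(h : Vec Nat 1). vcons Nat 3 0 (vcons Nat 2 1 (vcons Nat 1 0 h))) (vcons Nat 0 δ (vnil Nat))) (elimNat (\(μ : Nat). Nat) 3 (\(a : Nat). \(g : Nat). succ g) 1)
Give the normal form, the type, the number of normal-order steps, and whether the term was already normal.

normal form:
  vcons Nat 3 0 (vcons Nat 2 1 (vcons Nat 1 0 (vcons Nat 0 4 (vnil Nat))))
inferred type:
  Vec Nat 4
steps to reach normal form (normal order): 6
already normal: no
first redex: a beta-redex


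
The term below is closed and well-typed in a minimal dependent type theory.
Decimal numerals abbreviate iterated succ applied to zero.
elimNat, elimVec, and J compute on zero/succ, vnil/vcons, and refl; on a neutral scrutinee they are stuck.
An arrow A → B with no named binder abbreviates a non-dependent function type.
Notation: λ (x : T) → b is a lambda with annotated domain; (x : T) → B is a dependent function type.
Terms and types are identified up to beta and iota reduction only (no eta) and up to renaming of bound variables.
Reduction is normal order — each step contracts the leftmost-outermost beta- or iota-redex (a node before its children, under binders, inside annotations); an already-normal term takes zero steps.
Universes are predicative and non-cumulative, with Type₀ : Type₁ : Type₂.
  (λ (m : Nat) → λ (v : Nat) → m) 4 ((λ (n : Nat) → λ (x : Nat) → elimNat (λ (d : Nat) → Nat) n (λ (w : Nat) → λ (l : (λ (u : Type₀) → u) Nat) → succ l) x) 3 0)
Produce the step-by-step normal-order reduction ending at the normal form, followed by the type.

normal-order reduction:
  (λ (m : Nat) → λ (v : Nat) → m) 4 ((λ (n : Nat) → λ (x : Nat) → elimNat (λ (d : Nat) → Nat) n (λ (w : Nat) → λ (l : (λ (u : Type₀) → u) Nat) → succ l) x) 3 0)
  ~> (λ (m : Nat) → 4) ((λ (v : Nat) → λ (n : Nat) → elimNat (λ (x : Nat) → Nat) v (λ (d : Nat) → λ (w : (λ (l : Type₀) → l) Nat) → succ w) n) 3 0)
  ~> 4
the term's type:
  Nat


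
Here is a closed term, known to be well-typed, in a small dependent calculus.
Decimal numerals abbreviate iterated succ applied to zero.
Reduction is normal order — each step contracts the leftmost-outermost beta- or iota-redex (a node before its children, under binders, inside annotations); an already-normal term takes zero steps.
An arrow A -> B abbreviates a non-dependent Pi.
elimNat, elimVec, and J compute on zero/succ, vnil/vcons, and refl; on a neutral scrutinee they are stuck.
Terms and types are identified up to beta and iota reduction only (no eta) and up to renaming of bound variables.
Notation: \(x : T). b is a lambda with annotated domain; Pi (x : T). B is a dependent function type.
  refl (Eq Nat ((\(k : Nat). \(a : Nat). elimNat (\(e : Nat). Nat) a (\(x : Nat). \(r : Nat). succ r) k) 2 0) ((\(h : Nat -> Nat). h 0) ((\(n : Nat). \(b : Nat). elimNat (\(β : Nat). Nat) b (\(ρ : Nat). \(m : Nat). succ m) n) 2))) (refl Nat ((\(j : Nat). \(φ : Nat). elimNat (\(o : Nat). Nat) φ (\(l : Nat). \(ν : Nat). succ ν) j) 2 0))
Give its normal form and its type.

normal form:
  refl (Eq Nat 2 2) (refl Nat 2)
inferred type:
  Eq (Eq Nat 2 2) (refl Nat 2) (refl Nat 2)
observation: the term reaches its normal form after 28 normal-order steps.


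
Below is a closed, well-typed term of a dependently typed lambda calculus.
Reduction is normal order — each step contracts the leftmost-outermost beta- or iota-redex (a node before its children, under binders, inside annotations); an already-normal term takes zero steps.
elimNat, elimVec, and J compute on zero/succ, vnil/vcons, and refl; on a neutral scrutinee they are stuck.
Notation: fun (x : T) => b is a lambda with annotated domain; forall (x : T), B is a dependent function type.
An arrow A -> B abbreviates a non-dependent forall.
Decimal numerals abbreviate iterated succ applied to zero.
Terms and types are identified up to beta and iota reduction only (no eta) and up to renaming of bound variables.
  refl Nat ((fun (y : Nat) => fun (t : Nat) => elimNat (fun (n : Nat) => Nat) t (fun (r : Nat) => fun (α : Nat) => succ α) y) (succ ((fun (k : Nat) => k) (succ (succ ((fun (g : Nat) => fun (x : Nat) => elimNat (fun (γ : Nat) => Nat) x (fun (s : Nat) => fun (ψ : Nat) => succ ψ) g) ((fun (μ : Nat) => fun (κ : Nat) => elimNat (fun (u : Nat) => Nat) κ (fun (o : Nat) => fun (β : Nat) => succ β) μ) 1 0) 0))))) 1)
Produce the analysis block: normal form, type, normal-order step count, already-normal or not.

normal form:
  refl Nat 5
the term's type:
  Eq Nat 5 5
normal-order step count: 28
started in normal form: no
first redex: a beta-redex


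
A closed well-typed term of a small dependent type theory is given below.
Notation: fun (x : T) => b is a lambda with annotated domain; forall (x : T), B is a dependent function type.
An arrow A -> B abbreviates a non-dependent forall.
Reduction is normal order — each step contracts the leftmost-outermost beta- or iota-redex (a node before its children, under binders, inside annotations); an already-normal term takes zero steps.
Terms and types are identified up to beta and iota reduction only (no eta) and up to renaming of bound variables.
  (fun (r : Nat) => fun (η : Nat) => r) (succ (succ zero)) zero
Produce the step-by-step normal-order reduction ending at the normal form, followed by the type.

normal-order reduction sequence:
  (fun (r : Nat) => fun (η : Nat) => r) (succ (succ zero)) zero
  ~> (fun (r : Nat) => succ (succ zero)) zero
  ~> succ (succ zero)
inferred type:
  Nat


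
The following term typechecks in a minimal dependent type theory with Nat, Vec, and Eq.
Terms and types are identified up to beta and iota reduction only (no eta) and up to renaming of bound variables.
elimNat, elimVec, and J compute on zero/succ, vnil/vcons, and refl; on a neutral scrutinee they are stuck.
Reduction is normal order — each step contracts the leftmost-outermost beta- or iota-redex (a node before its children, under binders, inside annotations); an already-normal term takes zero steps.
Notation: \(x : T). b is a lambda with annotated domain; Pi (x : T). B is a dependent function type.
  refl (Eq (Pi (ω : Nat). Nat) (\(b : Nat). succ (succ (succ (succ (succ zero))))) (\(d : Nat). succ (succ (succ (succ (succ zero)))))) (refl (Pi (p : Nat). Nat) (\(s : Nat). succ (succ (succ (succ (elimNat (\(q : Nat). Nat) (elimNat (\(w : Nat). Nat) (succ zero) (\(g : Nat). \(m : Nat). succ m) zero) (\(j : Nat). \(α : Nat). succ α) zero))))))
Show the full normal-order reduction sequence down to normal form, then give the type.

normal-order reduction sequence:
  refl (Eq (Pi (ω : Nat). Nat) (\(b : Nat). succ (succ (succ (succ (succ zero))))) (\(d : Nat). succ (succ (succ (succ (succ zero)))))) (refl (Pi (p : Nat). Nat) (\(s : Nat). succ (succ (succ (succ (elimNat (\(q : Nat). Nat) (elimNat (\(w : Nat). Nat) (succ zero) (\(g : Nat). \(m : Nat). succ m) zero) (\(j : Nat). \(α : Nat). succ α) zero))))))
  ~> refl (Eq (Pi (ω : Nat). Nat) (\(b : Nat). succ (succ (succ (succ (succ zero))))) (\(d : Nat). succ (succ (succ (succ (succ zero)))))) (refl (Pi (p : Nat). Nat) (\(s : Nat). succ (succ (succ (succ (elimNat (\(q : Nat). Nat) (succ zero) (\(w : Nat). \(g : Nat). succ g) zero))))))
  ~> refl (Eq (Pi (ω : Nat). Nat) (\(b : Nat). succ (succ (succ (succ (succ zero))))) (\(d : Nat). succ (succ (succ (succ (succ zero)))))) (refl (Pi (p : Nat). Nat) (\(s : Nat). succ (succ (succ (succ (succ zero))))))
inferred type:
  Eq (Eq (Pi (ω : Nat). Nat) (\(b : Nat). succ (succ (succ (succ (succ zero))))) (\(d : Nat). succ (succ (succ (succ (succ zero)))))) (refl (Pi (p : Nat). Nat) (\(s : Nat). succ (succ (succ (succ (succ zero)))))) (refl (Pi (q : Nat). Nat) (\(w : Nat). succ (succ (succ (succ (succ zero))))))


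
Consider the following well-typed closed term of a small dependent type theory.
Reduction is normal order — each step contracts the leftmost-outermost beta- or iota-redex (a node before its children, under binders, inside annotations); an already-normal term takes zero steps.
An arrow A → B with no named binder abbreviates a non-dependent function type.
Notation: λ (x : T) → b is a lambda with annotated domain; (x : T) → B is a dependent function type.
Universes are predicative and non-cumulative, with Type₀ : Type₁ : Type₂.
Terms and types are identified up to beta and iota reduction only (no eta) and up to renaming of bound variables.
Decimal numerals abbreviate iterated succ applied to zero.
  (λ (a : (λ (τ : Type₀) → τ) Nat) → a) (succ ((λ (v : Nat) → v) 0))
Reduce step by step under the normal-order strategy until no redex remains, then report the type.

reduction (normal order):
  (λ (a : (λ (τ : Type₀) → τ) Nat) → a) (succ ((λ (v : Nat) → v) 0))
  ~> succ ((λ (a : Nat) → a) 0)
  ~> 1
inferred type:
  Nat


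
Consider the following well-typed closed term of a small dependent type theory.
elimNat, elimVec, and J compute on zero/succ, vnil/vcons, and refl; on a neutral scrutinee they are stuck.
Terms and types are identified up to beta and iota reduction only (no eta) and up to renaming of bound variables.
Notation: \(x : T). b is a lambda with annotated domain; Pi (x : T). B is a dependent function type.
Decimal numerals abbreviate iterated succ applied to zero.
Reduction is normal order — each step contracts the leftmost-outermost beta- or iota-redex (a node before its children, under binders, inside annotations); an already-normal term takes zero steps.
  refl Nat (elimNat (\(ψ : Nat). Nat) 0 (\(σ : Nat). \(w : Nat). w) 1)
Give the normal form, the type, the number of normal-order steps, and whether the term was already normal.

reduced normal form:
  refl Nat 0
type:
  Eq Nat 0 0
normal-order step count: 4
already normal: no
first contracted redex: an elimNat iota-redex


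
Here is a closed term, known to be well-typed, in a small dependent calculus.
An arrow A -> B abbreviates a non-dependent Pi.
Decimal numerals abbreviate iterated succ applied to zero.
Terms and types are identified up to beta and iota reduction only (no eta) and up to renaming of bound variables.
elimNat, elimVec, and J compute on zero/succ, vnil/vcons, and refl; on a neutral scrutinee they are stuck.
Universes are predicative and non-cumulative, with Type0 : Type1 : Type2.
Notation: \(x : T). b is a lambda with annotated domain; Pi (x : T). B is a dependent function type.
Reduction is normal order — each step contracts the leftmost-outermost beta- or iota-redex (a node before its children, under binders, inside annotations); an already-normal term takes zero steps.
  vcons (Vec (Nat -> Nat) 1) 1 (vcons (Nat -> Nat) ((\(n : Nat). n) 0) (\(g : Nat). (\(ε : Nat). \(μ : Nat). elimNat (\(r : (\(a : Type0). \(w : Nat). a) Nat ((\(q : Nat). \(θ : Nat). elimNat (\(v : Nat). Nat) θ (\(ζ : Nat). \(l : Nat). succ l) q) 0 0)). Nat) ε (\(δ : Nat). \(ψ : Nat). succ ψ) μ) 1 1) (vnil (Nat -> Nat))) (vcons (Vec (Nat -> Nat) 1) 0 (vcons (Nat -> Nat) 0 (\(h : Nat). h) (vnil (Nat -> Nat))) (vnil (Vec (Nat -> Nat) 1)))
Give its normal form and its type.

reduced normal form:
  vcons (Vec (Nat -> Nat) 1) 1 (vcons (Nat -> Nat) 0 (\(n : Nat). 2) (vnil (Nat -> Nat))) (vcons (Vec (Nat -> Nat) 1) 0 (vcons (Nat -> Nat) 0 (\(g : Nat). g) (vnil (Nat -> Nat))) (vnil (Vec (Nat -> Nat) 1)))
type:
  Vec (Vec (Nat -> Nat) 1) 2
observation: 7 normal-order steps separate the term from its normal form.


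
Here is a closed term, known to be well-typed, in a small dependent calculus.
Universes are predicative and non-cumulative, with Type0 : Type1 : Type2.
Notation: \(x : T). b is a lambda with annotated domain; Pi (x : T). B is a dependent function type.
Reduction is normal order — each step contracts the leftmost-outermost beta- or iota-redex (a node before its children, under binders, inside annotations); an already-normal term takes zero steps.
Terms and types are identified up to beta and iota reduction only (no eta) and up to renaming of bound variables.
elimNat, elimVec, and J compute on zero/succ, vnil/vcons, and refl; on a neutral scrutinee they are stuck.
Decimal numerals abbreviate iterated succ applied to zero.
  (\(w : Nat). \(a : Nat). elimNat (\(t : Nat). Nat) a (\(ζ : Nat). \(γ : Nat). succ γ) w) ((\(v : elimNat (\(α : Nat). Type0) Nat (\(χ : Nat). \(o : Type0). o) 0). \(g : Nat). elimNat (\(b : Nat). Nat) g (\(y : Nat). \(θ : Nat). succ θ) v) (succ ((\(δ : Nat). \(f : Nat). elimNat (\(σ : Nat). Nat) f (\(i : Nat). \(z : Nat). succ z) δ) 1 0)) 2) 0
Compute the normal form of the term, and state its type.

resulting normal form:
  4
inferred type:
  Nat
observation: reduction starts at a beta-redex, and 30 normal-order steps reach the normal form.


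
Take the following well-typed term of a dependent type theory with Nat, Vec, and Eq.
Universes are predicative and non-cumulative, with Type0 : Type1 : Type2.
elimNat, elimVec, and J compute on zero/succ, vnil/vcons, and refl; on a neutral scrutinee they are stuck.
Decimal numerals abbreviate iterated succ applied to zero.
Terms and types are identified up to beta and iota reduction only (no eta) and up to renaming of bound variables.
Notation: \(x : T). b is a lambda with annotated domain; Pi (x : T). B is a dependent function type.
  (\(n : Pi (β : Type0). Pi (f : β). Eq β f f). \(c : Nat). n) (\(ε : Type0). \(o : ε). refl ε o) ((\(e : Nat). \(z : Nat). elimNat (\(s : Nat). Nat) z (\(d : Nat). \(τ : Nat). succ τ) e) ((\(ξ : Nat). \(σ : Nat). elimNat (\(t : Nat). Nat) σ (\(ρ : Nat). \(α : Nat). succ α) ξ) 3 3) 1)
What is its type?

inferred type:
  Pi (n : Type0). Pi (β : n). Eq n β β


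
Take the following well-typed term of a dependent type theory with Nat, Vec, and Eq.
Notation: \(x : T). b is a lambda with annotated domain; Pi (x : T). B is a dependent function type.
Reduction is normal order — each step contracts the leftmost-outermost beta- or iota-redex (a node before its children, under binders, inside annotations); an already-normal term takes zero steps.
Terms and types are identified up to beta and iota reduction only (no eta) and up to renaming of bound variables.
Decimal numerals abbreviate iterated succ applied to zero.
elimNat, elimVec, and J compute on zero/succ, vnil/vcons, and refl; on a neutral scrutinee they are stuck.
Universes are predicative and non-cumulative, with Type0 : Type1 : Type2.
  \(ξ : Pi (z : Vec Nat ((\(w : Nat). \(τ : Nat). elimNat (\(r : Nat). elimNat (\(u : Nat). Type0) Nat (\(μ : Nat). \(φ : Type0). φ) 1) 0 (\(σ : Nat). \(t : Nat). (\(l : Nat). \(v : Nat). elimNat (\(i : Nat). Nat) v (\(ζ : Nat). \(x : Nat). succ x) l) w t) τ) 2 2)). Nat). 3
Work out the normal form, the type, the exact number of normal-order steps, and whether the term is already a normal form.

normal form:
  \(ξ : Pi (z : Vec Nat 4). Nat). 3
the term's type:
  Pi (ξ : Pi (z : Vec Nat 4). Nat). Nat
steps to reach normal form (normal order): 27
already normal: no
first contracted redex: a beta-redex


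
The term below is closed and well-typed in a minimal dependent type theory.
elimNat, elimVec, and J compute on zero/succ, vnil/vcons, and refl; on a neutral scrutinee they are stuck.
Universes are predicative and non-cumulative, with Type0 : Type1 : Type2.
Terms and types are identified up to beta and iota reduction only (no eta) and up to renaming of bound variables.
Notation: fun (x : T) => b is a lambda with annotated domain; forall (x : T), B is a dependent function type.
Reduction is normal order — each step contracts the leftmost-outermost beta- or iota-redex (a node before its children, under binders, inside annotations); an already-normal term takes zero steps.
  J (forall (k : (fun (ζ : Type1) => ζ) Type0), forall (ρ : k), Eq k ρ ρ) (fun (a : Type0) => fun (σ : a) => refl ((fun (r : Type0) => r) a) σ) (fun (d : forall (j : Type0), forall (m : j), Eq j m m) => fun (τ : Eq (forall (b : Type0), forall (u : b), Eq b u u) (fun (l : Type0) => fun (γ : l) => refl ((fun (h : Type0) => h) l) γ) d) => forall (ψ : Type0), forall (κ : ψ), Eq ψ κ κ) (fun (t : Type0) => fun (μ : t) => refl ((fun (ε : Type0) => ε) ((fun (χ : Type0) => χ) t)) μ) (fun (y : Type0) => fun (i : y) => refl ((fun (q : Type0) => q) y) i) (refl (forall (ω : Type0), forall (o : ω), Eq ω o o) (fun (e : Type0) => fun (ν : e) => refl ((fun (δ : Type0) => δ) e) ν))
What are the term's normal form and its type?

reduced normal form:
  fun (k : Type0) => fun (ζ : k) => refl k ζ
the term's type:
  forall (k : Type0), forall (ζ : k), Eq k ζ ζ
observation: 3 normal-order steps normalize the term, beginning with a J iota-redex.


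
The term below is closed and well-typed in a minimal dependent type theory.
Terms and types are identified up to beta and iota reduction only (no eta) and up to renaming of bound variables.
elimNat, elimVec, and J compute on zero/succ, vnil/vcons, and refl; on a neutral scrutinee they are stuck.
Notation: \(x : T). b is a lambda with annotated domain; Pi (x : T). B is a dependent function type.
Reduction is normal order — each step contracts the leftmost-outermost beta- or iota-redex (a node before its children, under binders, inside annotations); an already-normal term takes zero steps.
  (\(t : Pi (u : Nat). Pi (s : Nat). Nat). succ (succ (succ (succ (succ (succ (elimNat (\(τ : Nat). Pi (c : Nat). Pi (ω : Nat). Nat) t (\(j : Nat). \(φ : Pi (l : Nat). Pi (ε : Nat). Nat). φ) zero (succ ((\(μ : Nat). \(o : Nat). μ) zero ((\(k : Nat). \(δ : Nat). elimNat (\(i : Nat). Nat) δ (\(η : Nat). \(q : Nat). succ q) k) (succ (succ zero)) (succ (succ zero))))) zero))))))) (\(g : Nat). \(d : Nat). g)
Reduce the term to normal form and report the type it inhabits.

resulting normal form:
  succ (succ (succ (succ (succ (succ (succ zero))))))
the term's type:
  Nat
observation: contracting a beta-redex first, the term normalizes in 6 steps.


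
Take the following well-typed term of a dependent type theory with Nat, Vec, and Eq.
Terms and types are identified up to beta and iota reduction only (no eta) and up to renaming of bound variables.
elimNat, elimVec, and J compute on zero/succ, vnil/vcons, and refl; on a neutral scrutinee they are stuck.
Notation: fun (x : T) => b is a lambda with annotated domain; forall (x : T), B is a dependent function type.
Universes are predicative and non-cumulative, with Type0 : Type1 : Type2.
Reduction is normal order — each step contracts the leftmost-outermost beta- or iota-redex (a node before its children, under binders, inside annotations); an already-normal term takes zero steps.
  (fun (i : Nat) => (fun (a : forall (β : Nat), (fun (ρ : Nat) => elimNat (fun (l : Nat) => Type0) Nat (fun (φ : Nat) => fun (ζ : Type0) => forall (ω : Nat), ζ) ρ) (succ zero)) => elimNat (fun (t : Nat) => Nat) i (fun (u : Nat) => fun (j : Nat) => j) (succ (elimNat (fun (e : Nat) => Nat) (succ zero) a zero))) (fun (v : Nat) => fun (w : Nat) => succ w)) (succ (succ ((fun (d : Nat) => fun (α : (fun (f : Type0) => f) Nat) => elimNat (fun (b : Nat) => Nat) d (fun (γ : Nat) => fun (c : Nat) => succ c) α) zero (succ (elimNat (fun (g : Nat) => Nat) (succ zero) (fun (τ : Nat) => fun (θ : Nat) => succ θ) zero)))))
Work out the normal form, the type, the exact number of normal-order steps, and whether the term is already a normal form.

resulting normal form:
  succ (succ (succ (succ zero)))
type:
  Nat
steps to reach normal form (normal order): 20
already normal: no
first contracted redex: a beta-redex
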